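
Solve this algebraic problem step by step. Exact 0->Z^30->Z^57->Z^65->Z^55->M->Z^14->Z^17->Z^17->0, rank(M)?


Alt sum=0:
(-1)^0*30 + (-1)^1*57 + (-1)^2*65 + (-1)^3*55 + (-1)^4*? + (-1)^5*14 + (-1)^6*17 + (-1)^7*17=0
rank(M)=31


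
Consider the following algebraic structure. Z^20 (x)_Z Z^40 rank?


rank(M(x)N) = rank(M)*rank(N)
20*40 = 800


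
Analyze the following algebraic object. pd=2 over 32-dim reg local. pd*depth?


pd+depth=32
depth=32-2=30
pd*depth=2*30=60


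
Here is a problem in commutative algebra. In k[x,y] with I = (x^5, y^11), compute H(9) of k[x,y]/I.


k[x,y], I = (x^5, y^11), d = 9
Need i < 5 and d-i < 11.
Range: 0 <= i <= 4.
H(9) = 5


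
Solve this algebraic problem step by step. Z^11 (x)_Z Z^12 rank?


rank(M(x)N) = rank(M)*rank(N)
11*12 = 132


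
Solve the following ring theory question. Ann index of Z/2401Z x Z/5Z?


Exponent = lcm of the cyclic orders; pairwise coprime => product.
7^4*5^1=2401*5=12005


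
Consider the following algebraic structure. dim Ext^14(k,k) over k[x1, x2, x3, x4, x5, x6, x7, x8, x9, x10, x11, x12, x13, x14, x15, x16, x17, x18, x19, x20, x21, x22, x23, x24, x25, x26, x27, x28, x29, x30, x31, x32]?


C(n,i)=C(32,14)=471435600


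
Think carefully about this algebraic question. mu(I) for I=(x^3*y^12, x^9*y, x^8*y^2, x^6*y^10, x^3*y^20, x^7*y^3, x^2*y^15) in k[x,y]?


Remove redundant (divisible by others).
x^3*y^20 redundant.
Min: x^9*y, x^8*y^2, x^7*y^3, x^6*y^10, x^3*y^12, x^2*y^15
Count=6


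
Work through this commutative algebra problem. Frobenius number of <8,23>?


gcd(8,23)=1 => F=ab-a-b=8*23-8-23=184-31=153


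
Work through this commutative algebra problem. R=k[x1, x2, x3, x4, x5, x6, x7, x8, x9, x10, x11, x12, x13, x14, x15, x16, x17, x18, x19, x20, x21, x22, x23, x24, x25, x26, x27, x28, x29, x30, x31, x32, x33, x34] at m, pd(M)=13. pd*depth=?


pd+depth=34
depth=34-13=21
pd*depth=13*21=273


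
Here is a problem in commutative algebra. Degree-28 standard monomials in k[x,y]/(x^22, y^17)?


k[x,y], I = (x^22, y^17), d = 28
Need i < 22 and d-i < 17.
Range: 12 <= i <= 21.
H(28) = 10


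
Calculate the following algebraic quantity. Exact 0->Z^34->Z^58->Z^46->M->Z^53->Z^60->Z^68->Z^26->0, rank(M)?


Alt sum=0:
(-1)^0*34 + (-1)^1*58 + (-1)^2*46 + (-1)^3*? + (-1)^4*53 + (-1)^5*60 + (-1)^6*68 + (-1)^7*26=0
rank(M)=57


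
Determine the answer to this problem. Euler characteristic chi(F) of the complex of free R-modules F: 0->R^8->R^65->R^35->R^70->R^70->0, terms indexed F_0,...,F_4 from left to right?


chi = sum (-1)^i * rank:
(-1)^0*8=8
(-1)^1*65=-65
(-1)^2*35=35
(-1)^3*70=-70
(-1)^4*70=70
chi=-22


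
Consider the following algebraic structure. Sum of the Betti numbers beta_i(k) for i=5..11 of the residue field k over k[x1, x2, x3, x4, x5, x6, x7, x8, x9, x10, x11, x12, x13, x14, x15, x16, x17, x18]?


Koszul resolution: beta_i(k)=C(n,i), n=18
C(18,5)=8568, C(18,6)=18564, C(18,7)=31824, C(18,8)=43758, C(18,9)=48620, C(18,10)=43758, C(18,11)=31824
Sum=226916


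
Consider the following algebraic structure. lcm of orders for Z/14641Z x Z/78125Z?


Exponent = lcm of the cyclic orders; pairwise coprime => product.
11^4*5^7=14641*78125=1143828125


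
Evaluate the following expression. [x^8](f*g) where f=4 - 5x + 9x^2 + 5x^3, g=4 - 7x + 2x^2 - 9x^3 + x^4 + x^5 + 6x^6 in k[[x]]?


[x^8] = sum a_i*b_j, i+j=8
  9*6=54
  5*1=5
Sum=59


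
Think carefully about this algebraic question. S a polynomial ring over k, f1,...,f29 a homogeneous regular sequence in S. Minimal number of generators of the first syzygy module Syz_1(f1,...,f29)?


Regular sequence => Koszul complex is the minimal free resolution.
Syz_1 minimally generated by Koszul relations f_i*e_j - f_j*e_i (i<j): mu(Syz_1) = beta_2 = C(m,2) = m(m-1)/2
m=29
29*28/2 = 406


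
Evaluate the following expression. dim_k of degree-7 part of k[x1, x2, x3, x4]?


C(d+n-1,n-1)=C(10,3)=120


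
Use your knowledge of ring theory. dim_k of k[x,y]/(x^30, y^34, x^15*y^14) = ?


k[x,y]/I, I = (x^30, y^34, x^15*y^14)
Rect: 30x34=1020. Corner: (30-15)x(34-14)=300.
dim = 1020-300 = 720


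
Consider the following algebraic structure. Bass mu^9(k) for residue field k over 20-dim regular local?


C(n,i)=C(20,9)=167960


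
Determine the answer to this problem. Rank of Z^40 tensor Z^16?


rank(M(x)N) = rank(M)*rank(N)
40*16 = 640


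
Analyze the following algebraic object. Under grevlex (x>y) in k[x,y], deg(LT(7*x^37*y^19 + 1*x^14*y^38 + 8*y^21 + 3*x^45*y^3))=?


LT: 7*x^37*y^19
deg_x=37, deg_y=19
Total=37+19=56


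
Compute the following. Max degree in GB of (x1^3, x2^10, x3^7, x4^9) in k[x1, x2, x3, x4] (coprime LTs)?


Pure powers, coprime LTs => already GB.
Degrees: 3, 10, 7, 9
Max=10


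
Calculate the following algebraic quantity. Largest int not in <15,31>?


gcd(15,31)=1 => F=ab-a-b=15*31-15-31=465-46=419


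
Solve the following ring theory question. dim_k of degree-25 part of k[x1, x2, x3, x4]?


C(d+n-1,n-1)=C(28,3)=3276


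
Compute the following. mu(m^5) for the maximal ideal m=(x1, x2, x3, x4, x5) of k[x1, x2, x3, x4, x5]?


Graded Nakayama: mu(m^d) = dim_k (m^d/m^(d+1)) = #degree-5 monomials in 5 vars
C(n+d-1,d)=C(9,5)=126


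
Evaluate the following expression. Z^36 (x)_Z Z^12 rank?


rank(M(x)N) = rank(M)*rank(N)
36*12 = 432


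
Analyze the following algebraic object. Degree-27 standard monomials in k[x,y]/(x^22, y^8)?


k[x,y], I = (x^22, y^8), d = 27
Need i < 22 and d-i < 8.
Range: 20 <= i <= 21.
H(27) = 2


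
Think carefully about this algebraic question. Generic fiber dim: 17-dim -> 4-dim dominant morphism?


dim(fiber)=dim(X)-dim(Y)=17-4=13


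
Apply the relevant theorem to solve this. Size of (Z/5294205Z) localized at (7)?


7-primary part: 5294205=7^6*45
Size=7^6=117649


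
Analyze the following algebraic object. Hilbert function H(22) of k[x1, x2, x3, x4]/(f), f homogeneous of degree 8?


C(25,3)-C(17,3)=2300-680=1620


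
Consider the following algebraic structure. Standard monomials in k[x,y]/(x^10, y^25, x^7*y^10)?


k[x,y]/I, I = (x^10, y^25, x^7*y^10)
Rect: 10x25=250. Corner: (10-7)x(25-10)=45.
dim = 250-45 = 205


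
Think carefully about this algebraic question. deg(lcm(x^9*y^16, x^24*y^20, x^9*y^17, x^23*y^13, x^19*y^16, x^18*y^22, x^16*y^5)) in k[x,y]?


lcm = componentwise max:
x: max(9,24,9,23,19,18,16)=24
y: max(16,20,17,13,16,22,5)=22
Total=24+22=46


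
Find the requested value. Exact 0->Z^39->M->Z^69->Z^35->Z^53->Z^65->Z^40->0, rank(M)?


Alt sum=0:
(-1)^0*39 + (-1)^1*? + (-1)^2*69 + (-1)^3*35 + (-1)^4*53 + (-1)^5*65 + (-1)^6*40=0
rank(M)=101


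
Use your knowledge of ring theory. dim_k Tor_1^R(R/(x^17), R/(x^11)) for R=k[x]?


Tor_1(R/I,R/J)=(I cap J)/IJ=(x^17)/(x^28)
dim=28-17=min(17,11)=11


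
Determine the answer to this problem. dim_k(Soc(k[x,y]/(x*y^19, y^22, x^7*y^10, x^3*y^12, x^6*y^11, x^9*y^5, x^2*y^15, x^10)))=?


Socle = ann(m) = span of standard monomials u with x*u, y*u in I (staircase corners).
Minimal generators: x^10, x^9*y^5, x^7*y^10, x^6*y^11, x^3*y^12, x^2*y^15, x*y^19, y^22
Corners: y^21, xy^18, x^2y^14, x^5y^11, x^6y^10, x^8y^9, x^9y^4
Socle dim=7


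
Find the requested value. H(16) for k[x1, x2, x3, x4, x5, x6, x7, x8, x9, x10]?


C(d+n-1,n-1)=C(25,9)=2042975


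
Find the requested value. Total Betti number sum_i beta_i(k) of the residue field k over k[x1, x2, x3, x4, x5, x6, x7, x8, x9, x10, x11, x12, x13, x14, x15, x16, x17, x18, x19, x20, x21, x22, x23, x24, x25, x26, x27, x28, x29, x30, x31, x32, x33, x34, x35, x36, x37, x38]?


Koszul resolution: beta_i(k)=C(n,i), n=38
sum_i C(38,i) = 2^38 = 274877906944


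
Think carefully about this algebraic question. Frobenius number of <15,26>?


gcd(15,26)=1 => F=ab-a-b=15*26-15-26=390-41=349


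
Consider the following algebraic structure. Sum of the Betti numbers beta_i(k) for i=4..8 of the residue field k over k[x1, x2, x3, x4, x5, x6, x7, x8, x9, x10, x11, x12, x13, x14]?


Koszul resolution: beta_i(k)=C(n,i), n=14
C(14,4)=1001, C(14,5)=2002, C(14,6)=3003, C(14,7)=3432, C(14,8)=3003
Sum=12441


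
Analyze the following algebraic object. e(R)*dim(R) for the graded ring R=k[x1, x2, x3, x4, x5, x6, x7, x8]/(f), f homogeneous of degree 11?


e(R)=deg(f)=11, dim(R)=8-1=7
e*dim=11*7=77


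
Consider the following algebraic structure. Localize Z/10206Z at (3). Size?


3-primary part: 10206=3^6*14
Size=3^6=729


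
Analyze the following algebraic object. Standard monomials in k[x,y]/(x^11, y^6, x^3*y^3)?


k[x,y]/I, I = (x^11, y^6, x^3*y^3)
Rect: 11x6=66. Corner: (11-3)x(6-3)=24.
dim = 66-24 = 42


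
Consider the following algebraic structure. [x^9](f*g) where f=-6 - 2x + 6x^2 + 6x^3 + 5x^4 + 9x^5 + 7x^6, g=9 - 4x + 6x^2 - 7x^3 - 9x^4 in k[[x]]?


[x^9] = sum a_i*b_j, i+j=9
  9*-9=-81
  7*-7=-49
Sum=-130


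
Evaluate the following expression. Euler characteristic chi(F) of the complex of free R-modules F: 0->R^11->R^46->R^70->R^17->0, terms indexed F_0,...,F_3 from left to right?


chi = sum (-1)^i * rank:
(-1)^0*11=11
(-1)^1*46=-46
(-1)^2*70=70
(-1)^3*17=-17
chi=18


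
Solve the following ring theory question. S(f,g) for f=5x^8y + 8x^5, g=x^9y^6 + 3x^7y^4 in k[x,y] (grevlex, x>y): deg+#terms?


LT(f)=5x^8y, LT(g)=x^9y^6
lcm(LM)=x^9y^6
S(f,g) (scaled by 5 to clear denominators) = xy^5*f - 5*g = -15x^7y^4 + 8x^6y^5
2 terms, deg 11.
11+2=13


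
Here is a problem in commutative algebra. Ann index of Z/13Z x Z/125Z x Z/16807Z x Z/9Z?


Exponent = lcm of the cyclic orders; pairwise coprime => product.
13^1*5^3*7^5*3^2=13*125*16807*9=245802375


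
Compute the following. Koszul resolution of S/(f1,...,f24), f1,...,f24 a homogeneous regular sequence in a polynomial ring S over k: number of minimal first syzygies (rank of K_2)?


Regular sequence => Koszul complex is the minimal free resolution.
Syz_1 minimally generated by Koszul relations f_i*e_j - f_j*e_i (i<j): mu(Syz_1) = beta_2 = C(m,2) = m(m-1)/2
m=24
24*23/2 = 276


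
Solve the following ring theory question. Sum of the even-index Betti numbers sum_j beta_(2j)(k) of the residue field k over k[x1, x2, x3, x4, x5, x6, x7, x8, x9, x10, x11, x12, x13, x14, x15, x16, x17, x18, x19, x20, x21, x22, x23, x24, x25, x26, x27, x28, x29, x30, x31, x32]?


Koszul resolution: beta_i(k)=C(n,i), n=32
sum_even C(32,i) = 2^(n-1) = 2^31 = 2147483648


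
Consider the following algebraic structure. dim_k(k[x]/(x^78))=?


Basis: 1,x,...,x^77
dim=78


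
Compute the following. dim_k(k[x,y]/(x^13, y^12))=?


Basis: x^i*y^j, i<13, j<12
13*12=156


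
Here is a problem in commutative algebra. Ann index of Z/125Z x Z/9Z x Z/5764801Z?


Exponent = lcm of the cyclic orders; pairwise coprime => product.
5^3*3^2*7^8=125*9*5764801=6485401125


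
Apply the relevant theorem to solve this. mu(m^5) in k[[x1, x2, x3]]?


C(n+d-1,d)=C(7,5)=21


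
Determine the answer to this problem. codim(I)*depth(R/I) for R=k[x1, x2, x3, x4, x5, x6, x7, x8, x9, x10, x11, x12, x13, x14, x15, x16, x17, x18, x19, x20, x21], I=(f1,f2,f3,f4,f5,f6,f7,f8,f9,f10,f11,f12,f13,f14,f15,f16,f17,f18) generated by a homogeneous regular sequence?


codim=18, depth=dim(R/I)=21-18=3
Product=18*3=54


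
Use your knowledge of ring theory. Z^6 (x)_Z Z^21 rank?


rank(M(x)N) = rank(M)*rank(N)
6*21 = 126


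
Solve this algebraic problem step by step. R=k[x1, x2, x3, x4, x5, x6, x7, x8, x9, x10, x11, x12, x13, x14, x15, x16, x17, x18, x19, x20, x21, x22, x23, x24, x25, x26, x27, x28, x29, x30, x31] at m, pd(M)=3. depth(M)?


pd+depth=depth(R)=31
depth=31-3=28


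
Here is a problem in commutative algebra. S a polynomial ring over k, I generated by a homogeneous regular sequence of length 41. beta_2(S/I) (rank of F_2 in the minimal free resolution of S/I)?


Regular sequence => Koszul complex is the minimal free resolution.
Syz_1 minimally generated by Koszul relations f_i*e_j - f_j*e_i (i<j): mu(Syz_1) = beta_2 = C(m,2) = m(m-1)/2
m=41
41*40/2 = 820


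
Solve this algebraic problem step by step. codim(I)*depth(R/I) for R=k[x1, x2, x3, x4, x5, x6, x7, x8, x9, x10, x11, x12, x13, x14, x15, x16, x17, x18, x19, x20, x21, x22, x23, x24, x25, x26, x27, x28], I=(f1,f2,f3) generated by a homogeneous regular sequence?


codim=3, depth=dim(R/I)=28-3=25
Product=3*25=75


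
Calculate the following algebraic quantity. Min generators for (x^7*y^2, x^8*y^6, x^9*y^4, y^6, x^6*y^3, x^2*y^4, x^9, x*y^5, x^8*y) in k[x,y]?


Remove redundant (divisible by others).
x^9*y^4 redundant.
x^8*y^6 redundant.
Min: x^9, x^8*y, x^7*y^2, x^6*y^3, x^2*y^4, x*y^5, y^6
Count=7


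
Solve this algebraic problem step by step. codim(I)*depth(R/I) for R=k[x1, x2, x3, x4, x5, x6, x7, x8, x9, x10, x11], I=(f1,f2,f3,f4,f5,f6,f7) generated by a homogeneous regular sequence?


codim=7, depth=dim(R/I)=11-7=4
Product=7*4=28


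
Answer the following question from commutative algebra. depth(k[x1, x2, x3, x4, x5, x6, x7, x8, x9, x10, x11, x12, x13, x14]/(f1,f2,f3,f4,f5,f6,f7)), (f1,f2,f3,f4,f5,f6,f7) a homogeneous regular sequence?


depth(R)=14
depth(R/I)=14-7=7


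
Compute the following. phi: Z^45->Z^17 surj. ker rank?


rank(ker) = 45-17 = 28


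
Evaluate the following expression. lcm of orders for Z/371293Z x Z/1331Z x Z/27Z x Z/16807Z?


Exponent = lcm of the cyclic orders; pairwise coprime => product.
13^5*11^3*3^3*7^5=371293*1331*27*16807=224258431984587


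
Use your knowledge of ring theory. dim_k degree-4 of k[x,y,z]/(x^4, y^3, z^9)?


Need i<4, j<3, k<9 with i+j+k=4.
For each i, j ranges over max(0,4-i-8)..min(2,4-i):
  i=0: j in [0,2] -> 3
  i=1: j in [0,2] -> 3
  i=2: j in [0,2] -> 3
  i=3: j in [0,1] -> 2
H(4) = 3+3+3+2 = 11


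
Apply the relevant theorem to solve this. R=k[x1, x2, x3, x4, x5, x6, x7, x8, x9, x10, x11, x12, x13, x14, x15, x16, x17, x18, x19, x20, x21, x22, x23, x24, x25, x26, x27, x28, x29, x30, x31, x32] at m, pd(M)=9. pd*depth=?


pd+depth=32
depth=32-9=23
pd*depth=9*23=207


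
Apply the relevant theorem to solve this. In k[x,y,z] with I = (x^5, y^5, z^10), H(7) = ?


Need i<5, j<5, k<10 with i+j+k=7.
For each i, j ranges over max(0,7-i-9)..min(4,7-i):
  i=0: j in [0,4] -> 5
  i=1: j in [0,4] -> 5
  i=2: j in [0,4] -> 5
  i=3: j in [0,4] -> 5
  i=4: j in [0,3] -> 4
H(7) = 5+5+5+5+4 = 24


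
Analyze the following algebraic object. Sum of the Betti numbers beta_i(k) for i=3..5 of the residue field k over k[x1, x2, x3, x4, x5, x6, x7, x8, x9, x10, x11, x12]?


Koszul resolution: beta_i(k)=C(n,i), n=12
C(12,3)=220, C(12,4)=495, C(12,5)=792
Sum=1507


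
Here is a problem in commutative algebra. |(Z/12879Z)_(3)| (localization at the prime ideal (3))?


3-primary part: 12879=3^5*53
Size=3^5=243


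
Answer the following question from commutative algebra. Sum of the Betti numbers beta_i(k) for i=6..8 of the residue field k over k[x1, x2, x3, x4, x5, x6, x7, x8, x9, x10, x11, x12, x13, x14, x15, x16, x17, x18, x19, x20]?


Koszul resolution: beta_i(k)=C(n,i), n=20
C(20,6)=38760, C(20,7)=77520, C(20,8)=125970
Sum=242250


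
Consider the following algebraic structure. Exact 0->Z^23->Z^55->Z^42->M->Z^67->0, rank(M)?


Alt sum=0:
(-1)^0*23 + (-1)^1*55 + (-1)^2*42 + (-1)^3*? + (-1)^4*67=0
rank(M)=77


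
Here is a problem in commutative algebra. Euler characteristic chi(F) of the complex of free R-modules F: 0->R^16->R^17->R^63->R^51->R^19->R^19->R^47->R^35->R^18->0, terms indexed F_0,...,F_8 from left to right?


chi = sum (-1)^i * rank:
(-1)^0*16=16
(-1)^1*17=-17
(-1)^2*63=63
(-1)^3*51=-51
(-1)^4*19=19
(-1)^5*19=-19
(-1)^6*47=47
(-1)^7*35=-35
(-1)^8*18=18
chi=41


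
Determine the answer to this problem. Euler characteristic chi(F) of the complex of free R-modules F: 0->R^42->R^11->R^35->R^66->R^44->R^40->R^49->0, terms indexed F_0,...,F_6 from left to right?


chi = sum (-1)^i * rank:
(-1)^0*42=42
(-1)^1*11=-11
(-1)^2*35=35
(-1)^3*66=-66
(-1)^4*44=44
(-1)^5*40=-40
(-1)^6*49=49
chi=53


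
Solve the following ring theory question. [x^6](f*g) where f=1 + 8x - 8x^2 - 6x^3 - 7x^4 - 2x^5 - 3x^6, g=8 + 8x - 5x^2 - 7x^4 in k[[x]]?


[x^6] = sum a_i*b_j, i+j=6
  -8*-7=56
  -7*-5=35
  -2*8=-16
  -3*8=-24
Sum=51


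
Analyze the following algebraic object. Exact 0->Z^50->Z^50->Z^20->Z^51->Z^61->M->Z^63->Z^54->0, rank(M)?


Alt sum=0:
(-1)^0*50 + (-1)^1*50 + (-1)^2*20 + (-1)^3*51 + (-1)^4*61 + (-1)^5*? + (-1)^6*63 + (-1)^7*54=0
rank(M)=39


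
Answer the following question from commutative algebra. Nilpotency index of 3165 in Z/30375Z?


3165^k mod 30375:
k=1: 3165
k=2: 23850
k=3: 3375
k=4: 20250
k=5: 0
First zero at k = 5


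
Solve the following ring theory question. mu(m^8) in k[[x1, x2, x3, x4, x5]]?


C(n+d-1,d)=C(12,8)=495


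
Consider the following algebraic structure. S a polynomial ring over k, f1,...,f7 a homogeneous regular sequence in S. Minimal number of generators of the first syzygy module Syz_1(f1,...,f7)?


Regular sequence => Koszul complex is the minimal free resolution.
Syz_1 minimally generated by Koszul relations f_i*e_j - f_j*e_i (i<j): mu(Syz_1) = beta_2 = C(m,2) = m(m-1)/2
m=7
7*6/2 = 21


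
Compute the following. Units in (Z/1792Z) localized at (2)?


Local ring = Z/256Z.
phi(256) = 2^7*(2-1) = 128


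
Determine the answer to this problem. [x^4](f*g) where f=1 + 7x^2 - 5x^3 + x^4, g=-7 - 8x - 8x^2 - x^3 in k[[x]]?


[x^4] = sum a_i*b_j, i+j=4
  7*-8=-56
  -5*-8=40
  1*-7=-7
Sum=-23


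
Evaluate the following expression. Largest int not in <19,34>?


gcd(19,34)=1 => F=ab-a-b=19*34-19-34=646-53=593


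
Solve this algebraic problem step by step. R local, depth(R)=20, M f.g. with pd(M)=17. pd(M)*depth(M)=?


pd+depth=20
depth=20-17=3
pd*depth=17*3=51


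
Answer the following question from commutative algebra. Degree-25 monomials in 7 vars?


C(d+n-1,n-1)=C(31,6)=736281


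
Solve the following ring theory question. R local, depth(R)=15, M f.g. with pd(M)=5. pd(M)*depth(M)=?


pd+depth=15
depth=15-5=10
pd*depth=5*10=50


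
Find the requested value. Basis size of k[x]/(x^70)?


Basis: 1,x,...,x^69
dim=70


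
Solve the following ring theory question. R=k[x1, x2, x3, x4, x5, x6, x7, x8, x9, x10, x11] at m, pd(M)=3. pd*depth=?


pd+depth=11
depth=11-3=8
pd*depth=3*8=24


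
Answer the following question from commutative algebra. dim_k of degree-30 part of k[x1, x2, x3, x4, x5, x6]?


C(d+n-1,n-1)=C(35,5)=324632


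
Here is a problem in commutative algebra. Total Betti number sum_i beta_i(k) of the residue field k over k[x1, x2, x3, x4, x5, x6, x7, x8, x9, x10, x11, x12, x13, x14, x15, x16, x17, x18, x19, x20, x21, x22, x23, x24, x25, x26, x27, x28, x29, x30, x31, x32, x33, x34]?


Koszul resolution: beta_i(k)=C(n,i), n=34
sum_i C(34,i) = 2^34 = 17179869184


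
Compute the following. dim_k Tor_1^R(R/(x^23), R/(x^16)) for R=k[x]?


Tor_1(R/I,R/J)=(I cap J)/IJ=(x^23)/(x^39)
dim=39-23=min(23,16)=16


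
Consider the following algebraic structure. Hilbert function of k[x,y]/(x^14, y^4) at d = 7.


k[x,y], I = (x^14, y^4), d = 7
Need i < 14 and d-i < 4.
Range: 4 <= i <= 7.
H(7) = 4


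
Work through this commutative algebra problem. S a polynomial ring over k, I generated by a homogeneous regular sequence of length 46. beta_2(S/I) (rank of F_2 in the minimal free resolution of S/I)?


Regular sequence => Koszul complex is the minimal free resolution.
Syz_1 minimally generated by Koszul relations f_i*e_j - f_j*e_i (i<j): mu(Syz_1) = beta_2 = C(m,2) = m(m-1)/2
m=46
46*45/2 = 1035


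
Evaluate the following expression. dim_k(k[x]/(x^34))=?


Basis: 1,x,...,x^33
dim=34


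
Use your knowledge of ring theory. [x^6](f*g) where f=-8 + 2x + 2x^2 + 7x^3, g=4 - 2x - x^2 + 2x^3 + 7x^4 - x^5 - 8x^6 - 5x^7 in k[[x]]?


[x^6] = sum a_i*b_j, i+j=6
  -8*-8=64
  2*-1=-2
  2*7=14
  7*2=14
Sum=90


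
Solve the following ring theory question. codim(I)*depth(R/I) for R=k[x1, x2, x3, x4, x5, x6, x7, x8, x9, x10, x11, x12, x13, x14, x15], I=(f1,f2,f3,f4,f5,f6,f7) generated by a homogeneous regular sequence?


codim=7, depth=dim(R/I)=15-7=8
Product=7*8=56


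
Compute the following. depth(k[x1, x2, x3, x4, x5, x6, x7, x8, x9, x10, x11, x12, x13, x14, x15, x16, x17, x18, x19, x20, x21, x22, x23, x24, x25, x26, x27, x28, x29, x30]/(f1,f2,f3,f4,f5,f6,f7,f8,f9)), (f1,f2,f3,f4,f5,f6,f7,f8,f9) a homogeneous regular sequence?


depth(R)=30
depth(R/I)=30-9=21


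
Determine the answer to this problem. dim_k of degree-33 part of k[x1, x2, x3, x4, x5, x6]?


C(d+n-1,n-1)=C(38,5)=501942


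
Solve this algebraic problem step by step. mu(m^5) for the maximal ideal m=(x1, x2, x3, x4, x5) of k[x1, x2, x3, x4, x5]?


Graded Nakayama: mu(m^d) = dim_k (m^d/m^(d+1)) = #degree-5 monomials in 5 vars
C(n+d-1,d)=C(9,5)=126


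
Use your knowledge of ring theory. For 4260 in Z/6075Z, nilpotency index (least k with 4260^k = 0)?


4260^k mod 6075:
k=1: 4260
k=2: 1575
k=3: 2700
k=4: 2025
k=5: 0
First zero at k = 5


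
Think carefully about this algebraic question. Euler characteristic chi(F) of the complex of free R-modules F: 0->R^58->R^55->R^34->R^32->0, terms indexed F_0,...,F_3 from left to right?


chi = sum (-1)^i * rank:
(-1)^0*58=58
(-1)^1*55=-55
(-1)^2*34=34
(-1)^3*32=-32
chi=5


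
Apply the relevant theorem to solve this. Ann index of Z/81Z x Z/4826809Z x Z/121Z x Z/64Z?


Exponent = lcm of the cyclic orders; pairwise coprime => product.
3^4*13^6*11^2*2^6=81*4826809*121*64=3027683520576


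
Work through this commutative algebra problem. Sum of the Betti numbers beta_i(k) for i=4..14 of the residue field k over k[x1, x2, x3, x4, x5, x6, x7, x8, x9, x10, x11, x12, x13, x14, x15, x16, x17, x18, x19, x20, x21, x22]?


Koszul resolution: beta_i(k)=C(n,i), n=22
C(22,4)=7315, C(22,5)=26334, C(22,6)=74613, C(22,7)=170544, C(22,8)=319770, C(22,9)=497420, C(22,10)=646646, C(22,11)=705432, C(22,12)=646646, C(22,13)=497420, C(22,14)=319770
Sum=3911910


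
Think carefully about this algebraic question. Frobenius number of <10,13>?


gcd(10,13)=1 => F=ab-a-b=10*13-10-13=130-23=107


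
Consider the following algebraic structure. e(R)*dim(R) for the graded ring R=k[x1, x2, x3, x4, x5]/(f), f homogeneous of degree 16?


e(R)=deg(f)=16, dim(R)=5-1=4
e*dim=16*4=64


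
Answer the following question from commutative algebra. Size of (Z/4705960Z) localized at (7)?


7-primary part: 4705960=7^6*40
Size=7^6=117649


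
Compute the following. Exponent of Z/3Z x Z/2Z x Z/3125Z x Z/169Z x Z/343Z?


Exponent = lcm of the cyclic orders; pairwise coprime => product.
3^1*2^1*5^5*13^2*7^3=3*2*3125*169*343=1086881250


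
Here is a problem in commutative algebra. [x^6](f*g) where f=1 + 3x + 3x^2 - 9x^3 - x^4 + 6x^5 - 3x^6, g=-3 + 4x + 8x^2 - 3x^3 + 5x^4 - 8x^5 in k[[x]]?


[x^6] = sum a_i*b_j, i+j=6
  3*-8=-24
  3*5=15
  -9*-3=27
  -1*8=-8
  6*4=24
  -3*-3=9
Sum=43


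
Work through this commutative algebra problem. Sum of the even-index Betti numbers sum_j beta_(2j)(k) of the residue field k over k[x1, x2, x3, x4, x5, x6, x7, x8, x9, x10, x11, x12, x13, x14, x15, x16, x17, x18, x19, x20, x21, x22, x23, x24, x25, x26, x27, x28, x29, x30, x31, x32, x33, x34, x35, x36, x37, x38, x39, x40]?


Koszul resolution: beta_i(k)=C(n,i), n=40
sum_even C(40,i) = 2^(n-1) = 2^39 = 549755813888


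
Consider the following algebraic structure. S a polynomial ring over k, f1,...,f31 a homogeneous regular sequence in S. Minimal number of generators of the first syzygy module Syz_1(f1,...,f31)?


Regular sequence => Koszul complex is the minimal free resolution.
Syz_1 minimally generated by Koszul relations f_i*e_j - f_j*e_i (i<j): mu(Syz_1) = beta_2 = C(m,2) = m(m-1)/2
m=31
31*30/2 = 465


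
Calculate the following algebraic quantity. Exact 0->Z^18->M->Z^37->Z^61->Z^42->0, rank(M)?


Alt sum=0:
(-1)^0*18 + (-1)^1*? + (-1)^2*37 + (-1)^3*61 + (-1)^4*42=0
rank(M)=36


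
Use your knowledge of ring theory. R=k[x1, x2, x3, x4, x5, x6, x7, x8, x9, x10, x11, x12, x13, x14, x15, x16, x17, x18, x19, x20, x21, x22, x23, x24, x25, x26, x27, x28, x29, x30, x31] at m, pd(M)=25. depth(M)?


pd+depth=depth(R)=31
depth=31-25=6


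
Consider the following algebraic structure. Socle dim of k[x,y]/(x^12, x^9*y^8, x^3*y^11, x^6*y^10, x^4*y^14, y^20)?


Socle = ann(m) = span of standard monomials u with x*u, y*u in I (staircase corners).
Redundant generators: x^4*y^14
Minimal generators: x^12, x^9*y^8, x^6*y^10, x^3*y^11, y^20
Corners: x^2y^19, x^5y^10, x^8y^9, x^11y^7
Socle dim=4


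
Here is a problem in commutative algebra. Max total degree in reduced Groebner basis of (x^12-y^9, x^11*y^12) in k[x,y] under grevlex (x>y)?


LT(f1)=x^12, LT(f2)=x^11y^12, lcm=x^12y^12
S(f1,f2) = y^12*f1 - x^1*f2 = -y^21
Reduced GB = {f1, f2, y^21}; degrees 12, 23, 21
Max = 23


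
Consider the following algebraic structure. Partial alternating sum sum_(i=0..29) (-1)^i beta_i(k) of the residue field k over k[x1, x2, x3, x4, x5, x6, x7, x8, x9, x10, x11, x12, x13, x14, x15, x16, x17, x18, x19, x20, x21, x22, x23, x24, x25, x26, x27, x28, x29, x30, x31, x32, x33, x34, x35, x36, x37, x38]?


Koszul resolution: beta_i(k)=C(n,i), n=38
sum_(i=0..p) (-1)^i C(n,i) = (-1)^p C(n-1,p)
(-1)^29*C(37,29) = (-1)^29*38608020 = -38608020


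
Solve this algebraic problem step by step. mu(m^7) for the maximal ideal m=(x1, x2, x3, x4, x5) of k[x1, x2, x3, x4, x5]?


Graded Nakayama: mu(m^d) = dim_k (m^d/m^(d+1)) = #degree-7 monomials in 5 vars
C(n+d-1,d)=C(11,7)=330


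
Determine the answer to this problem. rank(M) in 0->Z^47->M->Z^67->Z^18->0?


Alt sum=0:
(-1)^0*47 + (-1)^1*? + (-1)^2*67 + (-1)^3*18=0
rank(M)=96


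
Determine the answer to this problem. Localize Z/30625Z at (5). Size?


5-primary part: 30625=5^4*49
Size=5^4=625


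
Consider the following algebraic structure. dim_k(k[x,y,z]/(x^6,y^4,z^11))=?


Basis: x^iy^jz^k, i<6,j<4,k<11
6*4*11=264


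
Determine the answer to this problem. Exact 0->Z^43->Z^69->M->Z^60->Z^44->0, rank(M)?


Alt sum=0:
(-1)^0*43 + (-1)^1*69 + (-1)^2*? + (-1)^3*60 + (-1)^4*44=0
rank(M)=42


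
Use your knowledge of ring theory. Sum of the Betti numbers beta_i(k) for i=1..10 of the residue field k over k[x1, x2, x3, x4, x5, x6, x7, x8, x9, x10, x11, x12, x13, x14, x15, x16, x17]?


Koszul resolution: beta_i(k)=C(n,i), n=17
C(17,1)=17, C(17,2)=136, C(17,3)=680, C(17,4)=2380, C(17,5)=6188, C(17,6)=12376, C(17,7)=19448, C(17,8)=24310, C(17,9)=24310, C(17,10)=19448
Sum=109293


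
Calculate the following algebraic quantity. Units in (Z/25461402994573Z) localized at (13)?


Local ring = Z/10604499373Z.
phi(10604499373) = 13^8*(13-1) = 9788768652


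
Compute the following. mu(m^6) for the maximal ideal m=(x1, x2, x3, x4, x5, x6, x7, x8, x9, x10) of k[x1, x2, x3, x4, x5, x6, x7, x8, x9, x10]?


Graded Nakayama: mu(m^d) = dim_k (m^d/m^(d+1)) = #degree-6 monomials in 10 vars
C(n+d-1,d)=C(15,6)=5005


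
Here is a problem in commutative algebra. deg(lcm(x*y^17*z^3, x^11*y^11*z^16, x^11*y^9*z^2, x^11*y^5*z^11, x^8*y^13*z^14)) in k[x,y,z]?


lcm = componentwise max:
x: max(1,11,11,11,8)=11
y: max(17,11,9,5,13)=17
z: max(3,16,2,11,14)=16
Total=11+17+16=44


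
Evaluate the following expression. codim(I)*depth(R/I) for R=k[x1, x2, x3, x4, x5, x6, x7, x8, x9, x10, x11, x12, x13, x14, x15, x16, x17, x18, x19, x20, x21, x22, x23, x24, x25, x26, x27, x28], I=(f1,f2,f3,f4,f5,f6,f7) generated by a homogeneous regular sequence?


codim=7, depth=dim(R/I)=28-7=21
Product=7*21=147


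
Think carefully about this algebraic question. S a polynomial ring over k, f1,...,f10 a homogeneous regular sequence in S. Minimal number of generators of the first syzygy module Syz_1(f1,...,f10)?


Regular sequence => Koszul complex is the minimal free resolution.
Syz_1 minimally generated by Koszul relations f_i*e_j - f_j*e_i (i<j): mu(Syz_1) = beta_2 = C(m,2) = m(m-1)/2
m=10
10*9/2 = 45


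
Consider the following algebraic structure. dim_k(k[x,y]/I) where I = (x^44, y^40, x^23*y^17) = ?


k[x,y]/I, I = (x^44, y^40, x^23*y^17)
Rect: 44x40=1760. Corner: (44-23)x(40-17)=483.
dim = 1760-483 = 1277


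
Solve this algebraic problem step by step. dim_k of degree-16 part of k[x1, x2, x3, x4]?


C(d+n-1,n-1)=C(19,3)=969


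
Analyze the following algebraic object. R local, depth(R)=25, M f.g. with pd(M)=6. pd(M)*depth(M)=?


pd+depth=25
depth=25-6=19
pd*depth=6*19=114


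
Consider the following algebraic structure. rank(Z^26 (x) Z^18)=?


rank(M(x)N) = rank(M)*rank(N)
26*18 = 468


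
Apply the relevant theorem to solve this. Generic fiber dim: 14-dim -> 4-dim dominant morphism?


dim(fiber)=dim(X)-dim(Y)=14-4=10


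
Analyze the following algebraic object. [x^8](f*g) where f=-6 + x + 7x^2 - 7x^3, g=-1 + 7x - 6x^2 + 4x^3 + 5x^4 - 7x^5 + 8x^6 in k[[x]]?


[x^8] = sum a_i*b_j, i+j=8
  7*8=56
  -7*-7=49
Sum=105


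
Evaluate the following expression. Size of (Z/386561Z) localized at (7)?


7-primary part: 386561=7^5*23
Size=7^5=16807


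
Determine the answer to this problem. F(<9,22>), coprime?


gcd(9,22)=1 => F=ab-a-b=9*22-9-22=198-31=167


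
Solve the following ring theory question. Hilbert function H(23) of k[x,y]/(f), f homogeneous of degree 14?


H(t)=d for t>=d-1.
d=14, t=23
H(23)=14


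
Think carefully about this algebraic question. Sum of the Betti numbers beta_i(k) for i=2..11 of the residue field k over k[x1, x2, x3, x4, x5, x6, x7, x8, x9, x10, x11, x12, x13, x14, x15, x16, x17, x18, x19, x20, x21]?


Koszul resolution: beta_i(k)=C(n,i), n=21
C(21,2)=210, C(21,3)=1330, C(21,4)=5985, C(21,5)=20349, C(21,6)=54264, C(21,7)=116280, C(21,8)=203490, C(21,9)=293930, C(21,10)=352716, C(21,11)=352716
Sum=1401270


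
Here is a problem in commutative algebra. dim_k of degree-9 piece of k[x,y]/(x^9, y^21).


k[x,y], I = (x^9, y^21), d = 9
Need i < 9 and d-i < 21.
Range: 0 <= i <= 8.
H(9) = 9


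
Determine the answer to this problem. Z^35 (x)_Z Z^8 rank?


rank(M(x)N) = rank(M)*rank(N)
35*8 = 280


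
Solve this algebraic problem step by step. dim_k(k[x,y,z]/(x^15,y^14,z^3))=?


Basis: x^iy^jz^k, i<15,j<14,k<3
15*14*3=630


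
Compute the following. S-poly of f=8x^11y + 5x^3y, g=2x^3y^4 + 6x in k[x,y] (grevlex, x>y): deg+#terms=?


LT(f)=8x^11y, LT(g)=2x^3y^4
lcm(LM)=x^11y^4
S(f,g) (scaled by 16 to clear denominators) = 2y^3*f - 8x^8*g = -48x^9 + 10x^3y^4
2 terms, deg 9.
9+2=11


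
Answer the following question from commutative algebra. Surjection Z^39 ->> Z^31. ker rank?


rank(ker) = 39-31 = 8


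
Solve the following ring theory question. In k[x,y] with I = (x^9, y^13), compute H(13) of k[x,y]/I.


k[x,y], I = (x^9, y^13), d = 13
Need i < 9 and d-i < 13.
Range: 1 <= i <= 8.
H(13) = 8


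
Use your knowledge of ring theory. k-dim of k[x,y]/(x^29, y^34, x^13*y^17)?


k[x,y]/I, I = (x^29, y^34, x^13*y^17)
Rect: 29x34=986. Corner: (29-13)x(34-17)=272.
dim = 986-272 = 714


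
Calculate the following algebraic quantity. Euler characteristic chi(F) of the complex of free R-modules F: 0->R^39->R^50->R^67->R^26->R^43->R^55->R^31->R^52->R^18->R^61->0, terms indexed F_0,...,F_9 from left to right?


chi = sum (-1)^i * rank:
(-1)^0*39=39
(-1)^1*50=-50
(-1)^2*67=67
(-1)^3*26=-26
(-1)^4*43=43
(-1)^5*55=-55
(-1)^6*31=31
(-1)^7*52=-52
(-1)^8*18=18
(-1)^9*61=-61
chi=-46


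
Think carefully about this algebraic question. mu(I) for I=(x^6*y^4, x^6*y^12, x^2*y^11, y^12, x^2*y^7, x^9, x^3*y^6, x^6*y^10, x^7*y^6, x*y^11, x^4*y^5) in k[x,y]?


Remove redundant (divisible by others).
x^6*y^10 redundant.
x^7*y^6 redundant.
x^2*y^11 redundant.
x^6*y^12 redundant.
Min: x^9, x^6*y^4, x^4*y^5, x^3*y^6, x^2*y^7, x*y^11, y^12
Count=7


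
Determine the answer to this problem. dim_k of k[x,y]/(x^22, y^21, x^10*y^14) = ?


k[x,y]/I, I = (x^22, y^21, x^10*y^14)
Rect: 22x21=462. Corner: (22-10)x(21-14)=84.
dim = 462-84 = 378


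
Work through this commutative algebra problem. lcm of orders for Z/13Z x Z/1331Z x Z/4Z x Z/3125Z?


Exponent = lcm of the cyclic orders; pairwise coprime => product.
13^1*11^3*2^2*5^5=13*1331*4*3125=216287500


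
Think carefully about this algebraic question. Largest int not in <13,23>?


gcd(13,23)=1 => F=ab-a-b=13*23-13-23=299-36=263


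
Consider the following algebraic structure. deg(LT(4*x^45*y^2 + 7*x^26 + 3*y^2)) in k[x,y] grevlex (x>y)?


LT: 4*x^45*y^2
deg_x=45, deg_y=2
Total=45+2=47


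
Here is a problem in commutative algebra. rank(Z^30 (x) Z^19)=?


rank(M(x)N) = rank(M)*rank(N)
30*19 = 570


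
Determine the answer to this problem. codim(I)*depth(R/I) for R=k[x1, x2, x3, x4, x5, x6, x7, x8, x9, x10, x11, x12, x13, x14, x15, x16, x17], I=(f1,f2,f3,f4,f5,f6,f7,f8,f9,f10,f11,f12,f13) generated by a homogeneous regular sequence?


codim=13, depth=dim(R/I)=17-13=4
Product=13*4=52


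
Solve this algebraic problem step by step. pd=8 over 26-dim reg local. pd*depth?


pd+depth=26
depth=26-8=18
pd*depth=8*18=144


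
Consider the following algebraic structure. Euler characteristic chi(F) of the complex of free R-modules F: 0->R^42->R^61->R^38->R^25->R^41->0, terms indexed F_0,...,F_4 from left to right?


chi = sum (-1)^i * rank:
(-1)^0*42=42
(-1)^1*61=-61
(-1)^2*38=38
(-1)^3*25=-25
(-1)^4*41=41
chi=35


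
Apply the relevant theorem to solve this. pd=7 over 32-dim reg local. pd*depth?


pd+depth=32
depth=32-7=25
pd*depth=7*25=175


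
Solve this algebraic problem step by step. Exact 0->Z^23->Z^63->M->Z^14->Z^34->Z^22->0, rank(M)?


Alt sum=0:
(-1)^0*23 + (-1)^1*63 + (-1)^2*? + (-1)^3*14 + (-1)^4*34 + (-1)^5*22=0
rank(M)=42


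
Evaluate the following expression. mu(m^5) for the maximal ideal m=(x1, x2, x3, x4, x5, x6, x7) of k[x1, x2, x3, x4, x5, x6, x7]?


Graded Nakayama: mu(m^d) = dim_k (m^d/m^(d+1)) = #degree-5 monomials in 7 vars
C(n+d-1,d)=C(11,5)=462


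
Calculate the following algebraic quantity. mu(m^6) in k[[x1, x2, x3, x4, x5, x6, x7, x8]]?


C(n+d-1,d)=C(13,6)=1716


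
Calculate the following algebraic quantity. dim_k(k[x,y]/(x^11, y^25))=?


Basis: x^i*y^j, i<11, j<25
11*25=275


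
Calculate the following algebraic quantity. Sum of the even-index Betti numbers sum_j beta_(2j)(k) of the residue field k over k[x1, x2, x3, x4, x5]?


Koszul resolution: beta_i(k)=C(n,i), n=5
sum_even C(5,i) = 2^(n-1) = 2^4 = 16


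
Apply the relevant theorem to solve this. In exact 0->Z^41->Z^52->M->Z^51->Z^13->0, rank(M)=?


Alt sum=0:
(-1)^0*41 + (-1)^1*52 + (-1)^2*? + (-1)^3*51 + (-1)^4*13=0
rank(M)=49


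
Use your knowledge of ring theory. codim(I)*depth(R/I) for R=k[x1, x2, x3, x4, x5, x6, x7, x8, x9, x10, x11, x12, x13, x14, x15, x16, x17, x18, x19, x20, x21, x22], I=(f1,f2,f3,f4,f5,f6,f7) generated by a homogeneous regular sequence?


codim=7, depth=dim(R/I)=22-7=15
Product=7*15=105


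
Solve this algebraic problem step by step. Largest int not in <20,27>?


gcd(20,27)=1 => F=ab-a-b=20*27-20-27=540-47=493


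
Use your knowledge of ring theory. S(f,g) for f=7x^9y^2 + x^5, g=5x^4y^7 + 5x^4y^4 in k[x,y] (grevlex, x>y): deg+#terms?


LT(f)=7x^9y^2, LT(g)=5x^4y^7
lcm(LM)=x^9y^7
S(f,g) (scaled by 35 to clear denominators) = 5y^5*f - 7x^5*g = -35x^9y^4 + 5x^5y^5
2 terms, deg 13.
13+2=15


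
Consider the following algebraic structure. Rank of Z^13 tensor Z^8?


rank(M(x)N) = rank(M)*rank(N)
13*8 = 104


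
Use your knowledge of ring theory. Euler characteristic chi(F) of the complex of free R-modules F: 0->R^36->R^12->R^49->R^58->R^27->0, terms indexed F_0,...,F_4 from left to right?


chi = sum (-1)^i * rank:
(-1)^0*36=36
(-1)^1*12=-12
(-1)^2*49=49
(-1)^3*58=-58
(-1)^4*27=27
chi=42


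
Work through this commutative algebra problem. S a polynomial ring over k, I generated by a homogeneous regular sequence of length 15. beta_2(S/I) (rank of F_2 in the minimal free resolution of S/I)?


Regular sequence => Koszul complex is the minimal free resolution.
Syz_1 minimally generated by Koszul relations f_i*e_j - f_j*e_i (i<j): mu(Syz_1) = beta_2 = C(m,2) = m(m-1)/2
m=15
15*14/2 = 105


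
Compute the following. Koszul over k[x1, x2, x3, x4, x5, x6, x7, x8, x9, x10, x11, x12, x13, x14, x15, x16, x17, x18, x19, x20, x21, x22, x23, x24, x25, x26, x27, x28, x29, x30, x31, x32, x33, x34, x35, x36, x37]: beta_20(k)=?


C(n,i)=C(37,20)=15905368710


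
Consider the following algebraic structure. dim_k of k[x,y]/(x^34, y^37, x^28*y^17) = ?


k[x,y]/I, I = (x^34, y^37, x^28*y^17)
Rect: 34x37=1258. Corner: (34-28)x(37-17)=120.
dim = 1258-120 = 1138


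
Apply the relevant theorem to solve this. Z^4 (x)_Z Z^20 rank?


rank(M(x)N) = rank(M)*rank(N)
4*20 = 80


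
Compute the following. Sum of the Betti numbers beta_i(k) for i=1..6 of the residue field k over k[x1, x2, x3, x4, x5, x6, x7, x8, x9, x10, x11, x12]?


Koszul resolution: beta_i(k)=C(n,i), n=12
C(12,1)=12, C(12,2)=66, C(12,3)=220, C(12,4)=495, C(12,5)=792, C(12,6)=924
Sum=2509


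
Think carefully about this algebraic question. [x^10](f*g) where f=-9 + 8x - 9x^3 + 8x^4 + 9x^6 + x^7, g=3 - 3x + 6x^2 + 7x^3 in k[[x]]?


[x^10] = sum a_i*b_j, i+j=10
  1*7=7
Sum=7


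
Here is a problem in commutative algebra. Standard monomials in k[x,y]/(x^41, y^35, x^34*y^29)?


k[x,y]/I, I = (x^41, y^35, x^34*y^29)
Rect: 41x35=1435. Corner: (41-34)x(35-29)=42.
dim = 1435-42 = 1393


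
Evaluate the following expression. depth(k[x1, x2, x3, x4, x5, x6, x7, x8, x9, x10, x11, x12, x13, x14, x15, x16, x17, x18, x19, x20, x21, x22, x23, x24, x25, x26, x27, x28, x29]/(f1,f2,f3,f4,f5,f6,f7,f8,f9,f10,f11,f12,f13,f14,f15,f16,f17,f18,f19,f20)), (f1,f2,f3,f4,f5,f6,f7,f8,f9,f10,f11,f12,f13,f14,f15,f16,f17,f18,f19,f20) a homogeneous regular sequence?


depth(R)=29
depth(R/I)=29-20=9


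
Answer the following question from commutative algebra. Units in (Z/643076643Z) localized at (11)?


Local ring = Z/214358881Z.
phi(214358881) = 11^7*(11-1) = 194871710


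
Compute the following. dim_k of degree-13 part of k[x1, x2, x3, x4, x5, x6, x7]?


C(d+n-1,n-1)=C(19,6)=27132


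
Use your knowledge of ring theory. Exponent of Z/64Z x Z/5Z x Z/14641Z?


Exponent = lcm of the cyclic orders; pairwise coprime => product.
2^6*5^1*11^4=64*5*14641=4685120


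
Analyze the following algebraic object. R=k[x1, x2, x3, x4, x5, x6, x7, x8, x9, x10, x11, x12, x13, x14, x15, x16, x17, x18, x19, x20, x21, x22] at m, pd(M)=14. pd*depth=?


pd+depth=22
depth=22-14=8
pd*depth=14*8=112


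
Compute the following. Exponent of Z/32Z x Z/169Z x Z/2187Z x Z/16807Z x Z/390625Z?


Exponent = lcm of the cyclic orders; pairwise coprime => product.
2^5*13^2*3^7*7^5*5^8=32*169*2187*16807*390625=77648970262500000


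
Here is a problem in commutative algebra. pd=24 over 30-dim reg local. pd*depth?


pd+depth=30
depth=30-24=6
pd*depth=24*6=144


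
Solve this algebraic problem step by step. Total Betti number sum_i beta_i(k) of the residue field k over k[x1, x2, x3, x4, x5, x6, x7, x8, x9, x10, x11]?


Koszul resolution: beta_i(k)=C(n,i), n=11
sum_i C(11,i) = 2^11 = 2048


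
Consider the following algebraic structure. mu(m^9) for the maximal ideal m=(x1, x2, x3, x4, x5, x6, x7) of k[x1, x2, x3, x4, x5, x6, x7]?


Graded Nakayama: mu(m^d) = dim_k (m^d/m^(d+1)) = #degree-9 monomials in 7 vars
C(n+d-1,d)=C(15,9)=5005


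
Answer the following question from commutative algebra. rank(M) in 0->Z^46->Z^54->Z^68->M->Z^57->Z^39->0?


Alt sum=0:
(-1)^0*46 + (-1)^1*54 + (-1)^2*68 + (-1)^3*? + (-1)^4*57 + (-1)^5*39=0
rank(M)=78
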